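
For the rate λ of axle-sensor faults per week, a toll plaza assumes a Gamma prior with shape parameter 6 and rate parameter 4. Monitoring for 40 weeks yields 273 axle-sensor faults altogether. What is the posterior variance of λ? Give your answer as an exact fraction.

Total count 273 over total exposure 40 weeks.
By Gamma–Poisson conjugacy, the posterior is Gamma(α + Σx, β + Σt) = Gamma(6 + 273, 4 + 40) = Gamma(279, 44).
Posterior variance = α'/β'² = 279/1936.

279/1936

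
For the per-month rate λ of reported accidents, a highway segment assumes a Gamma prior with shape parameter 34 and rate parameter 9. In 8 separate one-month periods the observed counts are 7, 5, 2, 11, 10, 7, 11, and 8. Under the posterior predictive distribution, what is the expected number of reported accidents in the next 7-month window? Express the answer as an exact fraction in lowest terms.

Total count: 7 + 5 + 2 + 11 + 10 + 7 + 11 + 8 = 61.
Total exposure: 8 months.
The Gamma prior is conjugate for the Poisson rate, so λ | data ~ Gamma(34+61, 9+8) = Gamma(95, 17).
Predictive mean over a 7-month window = T·E[λ|data] = 7·95/17 = 665/17.

665/17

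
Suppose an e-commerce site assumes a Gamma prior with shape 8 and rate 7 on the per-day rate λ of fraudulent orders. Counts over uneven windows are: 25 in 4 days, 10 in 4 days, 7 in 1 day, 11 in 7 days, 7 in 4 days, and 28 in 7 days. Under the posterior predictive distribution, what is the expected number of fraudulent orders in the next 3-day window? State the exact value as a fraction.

144/17

Total count: 25 + 10 + 7 + 11 + 7 + 28 = 88.
Total exposure: 4 + 4 + 1 + 7 + 4 + 7 = 27 days.
Conjugate update: add total count to the shape and total exposure to the rate, giving Gamma(96, 34).
Predictive mean over a 3-day window = T·E[λ|data] = 3·96/34 = 144/17.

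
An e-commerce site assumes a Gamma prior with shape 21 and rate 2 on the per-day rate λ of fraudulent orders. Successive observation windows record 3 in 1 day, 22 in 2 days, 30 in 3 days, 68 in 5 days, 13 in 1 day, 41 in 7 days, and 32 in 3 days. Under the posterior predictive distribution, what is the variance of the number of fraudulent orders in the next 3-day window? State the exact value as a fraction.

Total count: 3 + 22 + 30 + 68 + 13 + 41 + 32 = 209.
Total exposure: 1 + 2 + 3 + 5 + 1 + 7 + 3 = 22 days.
Gamma(α, β) with Poisson data over total exposure Σt gives posterior Gamma(α+Σx, β+Σt) = Gamma(230, 24).
The posterior predictive for a window of length T is Negative Binomial with variance T·α'·(β'+T)/β'² = 3·230·27/576 = 1035/32.

1035/32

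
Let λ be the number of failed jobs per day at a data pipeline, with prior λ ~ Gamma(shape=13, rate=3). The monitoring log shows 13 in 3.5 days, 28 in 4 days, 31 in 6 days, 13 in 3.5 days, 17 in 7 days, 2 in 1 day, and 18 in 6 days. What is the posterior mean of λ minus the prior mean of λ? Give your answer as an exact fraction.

Total count: 13 + 28 + 31 + 13 + 17 + 2 + 18 = 122.
Total exposure: 3.5 + 4 + 6 + 3.5 + 7 + 1 + 6 = 31 days.
Gamma(α, β) with Poisson data over total exposure Σt gives posterior Gamma(α+Σx, β+Σt) = Gamma(135, 34).
Posterior mean = 135/34 = 135/34; prior mean = 13/3 = 13/3. Difference = 135/34 − 13/3 = -37/102.

-37/102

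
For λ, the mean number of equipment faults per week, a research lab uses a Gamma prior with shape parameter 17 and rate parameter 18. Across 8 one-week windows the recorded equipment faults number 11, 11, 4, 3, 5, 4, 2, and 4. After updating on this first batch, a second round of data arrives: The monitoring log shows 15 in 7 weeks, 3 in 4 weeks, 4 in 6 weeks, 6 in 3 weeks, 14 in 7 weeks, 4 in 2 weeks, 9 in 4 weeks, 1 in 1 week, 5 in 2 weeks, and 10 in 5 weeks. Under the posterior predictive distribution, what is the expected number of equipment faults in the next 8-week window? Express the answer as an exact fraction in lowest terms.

1056/67

Total count: 11 + 11 + 4 + 3 + 5 + 4 + 2 + 4 = 44.
Total exposure: 8 weeks.
After the first batch: Gamma(17 + 44, 18 + 8) = Gamma(61, 26).
Total count: 15 + 3 + 4 + 6 + 14 + 4 + 9 + 1 + 5 + 10 = 71.
Total exposure: 7 + 4 + 6 + 3 + 7 + 2 + 4 + 1 + 2 + 5 = 41 weeks.
After the second batch: Gamma(61 + 71, 26 + 41) = Gamma(132, 67).
Predictive mean over an 8-week window = T·E[λ|data] = 8·132/67 = 1056/67.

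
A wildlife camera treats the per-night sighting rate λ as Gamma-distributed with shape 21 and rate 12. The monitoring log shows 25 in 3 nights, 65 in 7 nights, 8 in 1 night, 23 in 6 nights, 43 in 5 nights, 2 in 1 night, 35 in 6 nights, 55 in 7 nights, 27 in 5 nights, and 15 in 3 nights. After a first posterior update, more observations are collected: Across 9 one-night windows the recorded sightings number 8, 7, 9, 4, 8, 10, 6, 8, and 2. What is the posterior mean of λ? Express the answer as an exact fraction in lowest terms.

381/65

Total count: 25 + 65 + 8 + 23 + 43 + 2 + 35 + 55 + 27 + 15 = 298.
Total exposure: 3 + 7 + 1 + 6 + 5 + 1 + 6 + 7 + 5 + 3 = 44 nights.
After the first batch: Gamma(21 + 298, 12 + 44) = Gamma(319, 56).
Total count: 8 + 7 + 9 + 4 + 8 + 10 + 6 + 8 + 2 = 62.
Total exposure: 9 nights.
After the second batch: Gamma(319 + 62, 56 + 9) = Gamma(381, 65).
Posterior mean = α'/β' = 381/65.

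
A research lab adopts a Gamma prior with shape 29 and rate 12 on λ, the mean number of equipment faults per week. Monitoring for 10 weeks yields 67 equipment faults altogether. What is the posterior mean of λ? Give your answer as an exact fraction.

Total count 67 over total exposure 10 weeks.
By Gamma–Poisson conjugacy, the posterior is Gamma(α + Σx, β + Σt) = Gamma(29 + 67, 12 + 10) = Gamma(96, 22).
Posterior mean = α'/β' = 96/22 = 48/11.

48/11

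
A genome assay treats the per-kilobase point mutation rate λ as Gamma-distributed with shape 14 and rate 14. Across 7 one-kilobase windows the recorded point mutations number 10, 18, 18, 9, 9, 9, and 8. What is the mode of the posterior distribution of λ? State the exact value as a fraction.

94/21

Total count: 10 + 18 + 18 + 9 + 9 + 9 + 8 = 81.
Total exposure: 7 kilobases.
Conjugate update: add total count to the shape and total exposure to the rate, giving Gamma(95, 21).
Posterior mode = (α'−1)/β' = 94/21.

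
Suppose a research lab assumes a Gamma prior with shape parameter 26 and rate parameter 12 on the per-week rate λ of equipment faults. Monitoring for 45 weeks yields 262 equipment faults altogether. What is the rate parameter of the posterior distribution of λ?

57

Total count 262 over total exposure 45 weeks.
Posterior: α' = 26 + 262 = 288, β' = 12 + 45 = 57.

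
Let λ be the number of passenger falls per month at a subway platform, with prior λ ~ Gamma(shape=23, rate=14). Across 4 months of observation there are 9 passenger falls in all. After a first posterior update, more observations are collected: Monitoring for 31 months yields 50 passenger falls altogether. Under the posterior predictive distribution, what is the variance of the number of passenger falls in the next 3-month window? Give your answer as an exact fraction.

12792/2401

Total count 9 over total exposure 4 months.
After the first batch: Gamma(23 + 9, 14 + 4) = Gamma(32, 18).
Total count 50 over total exposure 31 months.
After the second batch: Gamma(32 + 50, 18 + 31) = Gamma(82, 49).
The posterior predictive for a window of length T is Negative Binomial with variance T·α'·(β'+T)/β'² = 3·82·52/2401 = 12792/2401.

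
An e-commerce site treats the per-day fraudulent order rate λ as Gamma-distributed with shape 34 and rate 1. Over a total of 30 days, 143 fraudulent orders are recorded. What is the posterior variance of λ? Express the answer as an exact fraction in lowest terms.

Total count 143 over total exposure 30 days.
Conjugate update: add total count to the shape and total exposure to the rate, giving Gamma(177, 31).
Posterior variance = α'/β'² = 177/961.

177/961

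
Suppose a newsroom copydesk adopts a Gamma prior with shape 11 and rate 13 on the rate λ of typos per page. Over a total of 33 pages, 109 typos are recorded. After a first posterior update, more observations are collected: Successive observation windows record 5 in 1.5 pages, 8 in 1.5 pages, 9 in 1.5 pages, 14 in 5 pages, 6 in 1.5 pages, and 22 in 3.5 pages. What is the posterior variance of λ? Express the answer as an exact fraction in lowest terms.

736/14641

Total count 109 over total exposure 33 pages.
After the first batch: Gamma(11 + 109, 13 + 33) = Gamma(120, 46).
Total count: 5 + 8 + 9 + 14 + 6 + 22 = 64.
Total exposure: 1.5 + 1.5 + 1.5 + 5 + 1.5 + 3.5 = 14.5 pages.
After the second batch: Gamma(120 + 64, 46 + 14.5) = Gamma(184, 121/2).
Posterior variance = α'/β'² = 184/(14641/4) = 736/14641.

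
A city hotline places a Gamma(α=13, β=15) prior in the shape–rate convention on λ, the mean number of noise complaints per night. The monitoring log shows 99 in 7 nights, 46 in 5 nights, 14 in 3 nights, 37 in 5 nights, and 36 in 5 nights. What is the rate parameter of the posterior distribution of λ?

40

Total count: 99 + 46 + 14 + 37 + 36 = 232.
Total exposure: 7 + 5 + 3 + 5 + 5 = 25 nights.
Conjugate update: add total count to the shape and total exposure to the rate, giving Gamma(245, 40).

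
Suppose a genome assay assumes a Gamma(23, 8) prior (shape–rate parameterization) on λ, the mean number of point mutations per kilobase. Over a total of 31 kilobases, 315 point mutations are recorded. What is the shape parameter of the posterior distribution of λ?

338

Total count 315 over total exposure 31 kilobases.
The Gamma prior is conjugate for the Poisson rate, so λ | data ~ Gamma(23+315, 8+31) = Gamma(338, 39).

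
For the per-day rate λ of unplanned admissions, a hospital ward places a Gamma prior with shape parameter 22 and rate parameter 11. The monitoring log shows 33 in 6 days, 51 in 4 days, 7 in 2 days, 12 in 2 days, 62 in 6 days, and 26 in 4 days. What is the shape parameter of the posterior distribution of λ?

Total count: 33 + 51 + 7 + 12 + 62 + 26 = 191.
Total exposure: 6 + 4 + 2 + 2 + 6 + 4 = 24 days.
Gamma(α, β) with Poisson data over total exposure Σt gives posterior Gamma(α+Σx, β+Σt) = Gamma(213, 35).

213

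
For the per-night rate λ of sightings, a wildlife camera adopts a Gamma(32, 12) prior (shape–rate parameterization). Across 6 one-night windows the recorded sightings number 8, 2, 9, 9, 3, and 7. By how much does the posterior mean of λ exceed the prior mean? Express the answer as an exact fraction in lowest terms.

11/9

Total count: 8 + 2 + 9 + 9 + 3 + 7 = 38.
Total exposure: 6 nights.
By Gamma–Poisson conjugacy, the posterior is Gamma(α + Σx, β + Σt) = Gamma(32 + 38, 12 + 6) = Gamma(70, 18).
Posterior mean = 70/18 = 35/9; prior mean = 32/12 = 8/3. Difference = 35/9 − 8/3 = 11/9.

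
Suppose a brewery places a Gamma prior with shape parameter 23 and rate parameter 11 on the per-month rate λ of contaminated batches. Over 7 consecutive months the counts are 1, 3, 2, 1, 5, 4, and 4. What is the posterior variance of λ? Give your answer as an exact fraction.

43/324

Total count: 1 + 3 + 2 + 1 + 5 + 4 + 4 = 20.
Total exposure: 7 months.
Gamma(α, β) with Poisson data over total exposure Σt gives posterior Gamma(α+Σx, β+Σt) = Gamma(43, 18).
Posterior variance = α'/β'² = 43/324.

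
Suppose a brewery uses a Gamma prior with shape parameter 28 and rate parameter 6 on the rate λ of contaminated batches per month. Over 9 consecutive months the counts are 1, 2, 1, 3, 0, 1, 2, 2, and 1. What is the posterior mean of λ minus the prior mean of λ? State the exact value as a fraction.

Total count: 1 + 2 + 1 + 3 + 0 + 1 + 2 + 2 + 1 = 13.
Total exposure: 9 months.
Conjugate update: add total count to the shape and total exposure to the rate, giving Gamma(41, 15).
Posterior mean = 41/15 = 41/15; prior mean = 28/6 = 14/3. Difference = 41/15 − 14/3 = -29/15.

-29/15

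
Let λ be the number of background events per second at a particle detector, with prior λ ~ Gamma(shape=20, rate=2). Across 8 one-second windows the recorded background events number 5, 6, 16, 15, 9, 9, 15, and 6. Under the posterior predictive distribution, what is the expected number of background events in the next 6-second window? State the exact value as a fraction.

303/5

Total count: 5 + 6 + 16 + 15 + 9 + 9 + 15 + 6 = 81.
Total exposure: 8 seconds.
The Gamma prior is conjugate for the Poisson rate, so λ | data ~ Gamma(20+81, 2+8) = Gamma(101, 10).
Predictive mean over a 6-second window = T·E[λ|data] = 6·101/10 = 303/5.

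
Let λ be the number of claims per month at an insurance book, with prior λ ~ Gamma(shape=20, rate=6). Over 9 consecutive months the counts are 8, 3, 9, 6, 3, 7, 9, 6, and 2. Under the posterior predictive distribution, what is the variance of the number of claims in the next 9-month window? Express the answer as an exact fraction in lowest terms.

Total count: 8 + 3 + 9 + 6 + 3 + 7 + 9 + 6 + 2 = 53.
Total exposure: 9 months.
By Gamma–Poisson conjugacy, the posterior is Gamma(α + Σx, β + Σt) = Gamma(20 + 53, 6 + 9) = Gamma(73, 15).
The posterior predictive for a window of length T is Negative Binomial with variance T·α'·(β'+T)/β'² = 9·73·24/225 = 1752/25.

1752/25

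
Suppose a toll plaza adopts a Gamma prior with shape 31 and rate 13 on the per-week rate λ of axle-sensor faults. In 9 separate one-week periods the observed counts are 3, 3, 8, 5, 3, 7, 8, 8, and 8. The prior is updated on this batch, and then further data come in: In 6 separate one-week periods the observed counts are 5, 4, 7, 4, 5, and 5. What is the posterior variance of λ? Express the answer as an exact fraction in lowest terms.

Total count: 3 + 3 + 8 + 5 + 3 + 7 + 8 + 8 + 8 = 53.
Total exposure: 9 weeks.
After the first batch: Gamma(31 + 53, 13 + 9) = Gamma(84, 22).
Total count: 5 + 4 + 7 + 4 + 5 + 5 = 30.
Total exposure: 6 weeks.
After the second batch: Gamma(84 + 30, 22 + 6) = Gamma(114, 28).
Posterior variance = α'/β'² = 114/784 = 57/392.

57/392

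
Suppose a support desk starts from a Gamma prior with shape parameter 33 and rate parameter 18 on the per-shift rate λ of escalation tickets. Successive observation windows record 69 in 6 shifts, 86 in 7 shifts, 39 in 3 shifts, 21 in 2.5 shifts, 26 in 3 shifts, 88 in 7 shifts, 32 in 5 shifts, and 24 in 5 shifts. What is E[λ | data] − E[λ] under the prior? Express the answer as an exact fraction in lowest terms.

3773/678

Total count: 69 + 86 + 39 + 21 + 26 + 88 + 32 + 24 = 385.
Total exposure: 6 + 7 + 3 + 2.5 + 3 + 7 + 5 + 5 = 38.5 shifts.
Conjugate update: add total count to the shape and total exposure to the rate, giving Gamma(418, 113/2).
Posterior mean = 418/(113/2) = 836/113; prior mean = 33/18 = 11/6. Difference = 836/113 − 11/6 = 3773/678.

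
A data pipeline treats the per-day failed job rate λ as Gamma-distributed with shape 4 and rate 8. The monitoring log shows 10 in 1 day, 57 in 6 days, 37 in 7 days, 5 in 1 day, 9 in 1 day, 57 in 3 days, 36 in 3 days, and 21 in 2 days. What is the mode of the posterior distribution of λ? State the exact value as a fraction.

235/32

Total count: 10 + 57 + 37 + 5 + 9 + 57 + 36 + 21 = 232.
Total exposure: 1 + 6 + 7 + 1 + 1 + 3 + 3 + 2 = 24 days.
Gamma(α, β) with Poisson data over total exposure Σt gives posterior Gamma(α+Σx, β+Σt) = Gamma(236, 32).
Posterior mode = (α'−1)/β' = 235/32.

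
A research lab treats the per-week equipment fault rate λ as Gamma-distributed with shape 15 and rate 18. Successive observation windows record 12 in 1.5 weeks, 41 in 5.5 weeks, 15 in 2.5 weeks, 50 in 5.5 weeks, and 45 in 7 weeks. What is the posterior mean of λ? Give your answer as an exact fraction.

89/20

Total count: 12 + 41 + 15 + 50 + 45 = 163.
Total exposure: 1.5 + 5.5 + 2.5 + 5.5 + 7 = 22 weeks.
Conjugate update: add total count to the shape and total exposure to the rate, giving Gamma(178, 40).
Posterior mean = α'/β' = 178/40 = 89/20.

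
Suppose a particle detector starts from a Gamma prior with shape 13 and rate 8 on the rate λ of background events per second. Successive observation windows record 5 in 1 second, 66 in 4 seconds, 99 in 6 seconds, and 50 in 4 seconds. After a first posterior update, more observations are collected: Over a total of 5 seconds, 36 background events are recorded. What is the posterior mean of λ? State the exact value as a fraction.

Total count: 5 + 66 + 99 + 50 = 220.
Total exposure: 1 + 4 + 6 + 4 = 15 seconds.
After the first batch: Gamma(13 + 220, 8 + 15) = Gamma(233, 23).
Total count 36 over total exposure 5 seconds.
After the second batch: Gamma(233 + 36, 23 + 5) = Gamma(269, 28).
Posterior mean = α'/β' = 269/28.

269/28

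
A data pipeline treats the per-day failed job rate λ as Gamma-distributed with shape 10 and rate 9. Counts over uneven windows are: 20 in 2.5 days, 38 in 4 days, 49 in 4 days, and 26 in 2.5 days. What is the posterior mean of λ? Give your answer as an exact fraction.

Total count: 20 + 38 + 49 + 26 = 133.
Total exposure: 2.5 + 4 + 4 + 2.5 = 13 days.
By Gamma–Poisson conjugacy, the posterior is Gamma(α + Σx, β + Σt) = Gamma(10 + 133, 9 + 13) = Gamma(143, 22).
Posterior mean = α'/β' = 143/22 = 13/2.

13/2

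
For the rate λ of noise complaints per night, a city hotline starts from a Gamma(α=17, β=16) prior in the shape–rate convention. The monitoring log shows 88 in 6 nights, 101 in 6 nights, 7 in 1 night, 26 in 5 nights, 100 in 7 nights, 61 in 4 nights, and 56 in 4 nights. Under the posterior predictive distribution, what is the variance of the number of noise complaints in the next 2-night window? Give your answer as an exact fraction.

46512/2401

Total count: 88 + 101 + 7 + 26 + 100 + 61 + 56 = 439.
Total exposure: 6 + 6 + 1 + 5 + 7 + 4 + 4 = 33 nights.
Conjugate update: add total count to the shape and total exposure to the rate, giving Gamma(456, 49).
The posterior predictive for a window of length T is Negative Binomial with variance T·α'·(β'+T)/β'² = 2·456·51/2401 = 46512/2401.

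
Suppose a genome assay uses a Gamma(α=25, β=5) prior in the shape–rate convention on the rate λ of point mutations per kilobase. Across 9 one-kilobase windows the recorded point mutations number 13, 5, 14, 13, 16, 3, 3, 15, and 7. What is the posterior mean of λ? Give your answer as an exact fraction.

Total count: 13 + 5 + 14 + 13 + 16 + 3 + 3 + 15 + 7 = 89.
Total exposure: 9 kilobases.
By Gamma–Poisson conjugacy, the posterior is Gamma(α + Σx, β + Σt) = Gamma(25 + 89, 5 + 9) = Gamma(114, 14).
Posterior mean = α'/β' = 114/14 = 57/7.

57/7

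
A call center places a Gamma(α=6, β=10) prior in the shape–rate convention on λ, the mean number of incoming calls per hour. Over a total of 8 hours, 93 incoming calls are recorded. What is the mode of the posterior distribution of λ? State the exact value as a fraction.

Total count 93 over total exposure 8 hours.
By Gamma–Poisson conjugacy, the posterior is Gamma(α + Σx, β + Σt) = Gamma(6 + 93, 10 + 8) = Gamma(99, 18).
Posterior mode = (α'−1)/β' = 98/18 = 49/9.

49/9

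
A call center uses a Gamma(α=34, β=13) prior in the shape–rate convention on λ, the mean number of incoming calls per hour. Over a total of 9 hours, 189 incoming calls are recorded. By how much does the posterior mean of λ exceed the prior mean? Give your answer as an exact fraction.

2151/286

Total count 189 over total exposure 9 hours.
Posterior: α' = 34 + 189 = 223, β' = 13 + 9 = 22.
Posterior mean = 223/22 = 223/22; prior mean = 34/13 = 34/13. Difference = 223/22 − 34/13 = 2151/286.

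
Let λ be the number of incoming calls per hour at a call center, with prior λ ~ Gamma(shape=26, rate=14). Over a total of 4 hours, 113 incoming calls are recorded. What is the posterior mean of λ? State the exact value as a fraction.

Total count 113 over total exposure 4 hours.
Posterior: α' = 26 + 113 = 139, β' = 14 + 4 = 18.
Posterior mean = α'/β' = 139/18.

139/18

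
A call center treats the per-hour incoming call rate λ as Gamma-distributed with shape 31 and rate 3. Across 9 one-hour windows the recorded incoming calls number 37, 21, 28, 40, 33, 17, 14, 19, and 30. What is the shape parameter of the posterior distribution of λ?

Total count: 37 + 21 + 28 + 40 + 33 + 17 + 14 + 19 + 30 = 239.
Total exposure: 9 hours.
Gamma(α, β) with Poisson data over total exposure Σt gives posterior Gamma(α+Σx, β+Σt) = Gamma(270, 12).

270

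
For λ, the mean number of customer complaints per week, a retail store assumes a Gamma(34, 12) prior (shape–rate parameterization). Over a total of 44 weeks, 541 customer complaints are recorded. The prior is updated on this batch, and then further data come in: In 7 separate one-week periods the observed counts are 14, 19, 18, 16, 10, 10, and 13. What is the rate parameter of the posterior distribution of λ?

63

Total count 541 over total exposure 44 weeks.
After the first batch: Gamma(34 + 541, 12 + 44) = Gamma(575, 56).
Total count: 14 + 19 + 18 + 16 + 10 + 10 + 13 = 100.
Total exposure: 7 weeks.
After the second batch: Gamma(575 + 100, 56 + 7) = Gamma(675, 63).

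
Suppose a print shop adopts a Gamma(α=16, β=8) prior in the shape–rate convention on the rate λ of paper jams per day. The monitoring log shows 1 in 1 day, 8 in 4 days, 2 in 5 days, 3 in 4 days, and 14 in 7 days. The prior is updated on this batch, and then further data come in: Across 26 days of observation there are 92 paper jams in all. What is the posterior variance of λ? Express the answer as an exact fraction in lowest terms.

Total count: 1 + 8 + 2 + 3 + 14 = 28.
Total exposure: 1 + 4 + 5 + 4 + 7 = 21 days.
After the first batch: Gamma(16 + 28, 8 + 21) = Gamma(44, 29).
Total count 92 over total exposure 26 days.
After the second batch: Gamma(44 + 92, 29 + 26) = Gamma(136, 55).
Posterior variance = α'/β'² = 136/3025.

136/3025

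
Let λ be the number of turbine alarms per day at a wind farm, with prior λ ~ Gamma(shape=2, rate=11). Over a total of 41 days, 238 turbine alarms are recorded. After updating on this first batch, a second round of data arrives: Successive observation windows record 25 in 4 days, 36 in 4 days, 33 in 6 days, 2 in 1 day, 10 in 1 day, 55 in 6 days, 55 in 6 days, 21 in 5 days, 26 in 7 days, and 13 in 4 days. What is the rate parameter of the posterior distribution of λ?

96

Total count 238 over total exposure 41 days.
After the first batch: Gamma(2 + 238, 11 + 41) = Gamma(240, 52).
Total count: 25 + 36 + 33 + 2 + 10 + 55 + 55 + 21 + 26 + 13 = 276.
Total exposure: 4 + 4 + 6 + 1 + 1 + 6 + 6 + 5 + 7 + 4 = 44 days.
After the second batch: Gamma(240 + 276, 52 + 44) = Gamma(516, 96).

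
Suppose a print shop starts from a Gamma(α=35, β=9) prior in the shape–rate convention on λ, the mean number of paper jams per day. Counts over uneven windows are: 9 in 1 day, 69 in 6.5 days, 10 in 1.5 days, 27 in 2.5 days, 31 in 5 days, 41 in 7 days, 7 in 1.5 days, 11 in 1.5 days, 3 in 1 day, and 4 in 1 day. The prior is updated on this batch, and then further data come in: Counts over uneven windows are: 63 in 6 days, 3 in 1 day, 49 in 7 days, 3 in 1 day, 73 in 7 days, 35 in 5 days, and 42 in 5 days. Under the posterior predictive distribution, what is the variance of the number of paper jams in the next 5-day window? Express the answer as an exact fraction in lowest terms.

Total count: 9 + 69 + 10 + 27 + 31 + 41 + 7 + 11 + 3 + 4 = 212.
Total exposure: 1 + 6.5 + 1.5 + 2.5 + 5 + 7 + 1.5 + 1.5 + 1 + 1 = 28.5 days.
After the first batch: Gamma(35 + 212, 9 + 28.5) = Gamma(247, 75/2).
Total count: 63 + 3 + 49 + 3 + 73 + 35 + 42 = 268.
Total exposure: 6 + 1 + 7 + 1 + 7 + 5 + 5 = 32 days.
After the second batch: Gamma(247 + 268, 75/2 + 32) = Gamma(515, 139/2).
The posterior predictive for a window of length T is Negative Binomial with variance T·α'·(β'+T)/β'² = 5·515·(149/2)/(19321/4) = 767350/19321.

767350/19321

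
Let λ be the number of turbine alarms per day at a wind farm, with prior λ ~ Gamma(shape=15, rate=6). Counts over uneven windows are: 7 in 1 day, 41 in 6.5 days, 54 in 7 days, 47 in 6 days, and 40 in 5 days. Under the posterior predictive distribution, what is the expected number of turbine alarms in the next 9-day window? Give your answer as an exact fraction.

408/7

Total count: 7 + 41 + 54 + 47 + 40 = 189.
Total exposure: 1 + 6.5 + 7 + 6 + 5 = 25.5 days.
Gamma(α, β) with Poisson data over total exposure Σt gives posterior Gamma(α+Σx, β+Σt) = Gamma(204, 63/2).
Predictive mean over a 9-day window = T·E[λ|data] = 9·204/(63/2) = 408/7.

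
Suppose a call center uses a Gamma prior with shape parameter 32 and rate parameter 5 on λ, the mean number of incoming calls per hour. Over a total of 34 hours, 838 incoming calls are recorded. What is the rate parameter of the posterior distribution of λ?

39

Total count 838 over total exposure 34 hours.
Conjugate update: add total count to the shape and total exposure to the rate, giving Gamma(870, 39).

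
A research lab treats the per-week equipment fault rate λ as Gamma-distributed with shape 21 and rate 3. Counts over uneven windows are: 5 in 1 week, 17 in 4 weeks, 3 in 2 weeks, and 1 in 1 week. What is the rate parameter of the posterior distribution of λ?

Total count: 5 + 17 + 3 + 1 = 26.
Total exposure: 1 + 4 + 2 + 1 = 8 weeks.
Posterior: α' = 21 + 26 = 47, β' = 3 + 8 = 11.

11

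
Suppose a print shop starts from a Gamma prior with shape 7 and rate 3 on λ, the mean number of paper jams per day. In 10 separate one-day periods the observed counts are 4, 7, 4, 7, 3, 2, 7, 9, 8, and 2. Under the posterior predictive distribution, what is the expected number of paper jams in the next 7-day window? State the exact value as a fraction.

Total count: 4 + 7 + 4 + 7 + 3 + 2 + 7 + 9 + 8 + 2 = 53.
Total exposure: 10 days.
Gamma(α, β) with Poisson data over total exposure Σt gives posterior Gamma(α+Σx, β+Σt) = Gamma(60, 13).
Predictive mean over a 7-day window = T·E[λ|data] = 7·60/13 = 420/13.

420/13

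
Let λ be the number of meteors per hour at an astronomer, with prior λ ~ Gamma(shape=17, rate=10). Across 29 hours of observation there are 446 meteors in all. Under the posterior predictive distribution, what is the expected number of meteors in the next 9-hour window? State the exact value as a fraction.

Total count 446 over total exposure 29 hours.
Gamma(α, β) with Poisson data over total exposure Σt gives posterior Gamma(α+Σx, β+Σt) = Gamma(463, 39).
Predictive mean over a 9-hour window = T·E[λ|data] = 9·463/39 = 1389/13.

1389/13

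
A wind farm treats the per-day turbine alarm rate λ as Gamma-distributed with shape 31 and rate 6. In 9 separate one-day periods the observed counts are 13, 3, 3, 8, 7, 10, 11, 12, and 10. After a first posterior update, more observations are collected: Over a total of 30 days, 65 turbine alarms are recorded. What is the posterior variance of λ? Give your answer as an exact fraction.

173/2025

Total count: 13 + 3 + 3 + 8 + 7 + 10 + 11 + 12 + 10 = 77.
Total exposure: 9 days.
After the first batch: Gamma(31 + 77, 6 + 9) = Gamma(108, 15).
Total count 65 over total exposure 30 days.
After the second batch: Gamma(108 + 65, 15 + 30) = Gamma(173, 45).
Posterior variance = α'/β'² = 173/2025.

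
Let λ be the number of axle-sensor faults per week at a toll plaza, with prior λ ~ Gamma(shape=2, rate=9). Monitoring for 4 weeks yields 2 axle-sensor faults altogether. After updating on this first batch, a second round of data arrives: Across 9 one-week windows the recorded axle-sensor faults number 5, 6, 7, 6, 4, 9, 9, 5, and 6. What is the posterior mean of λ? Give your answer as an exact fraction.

Total count 2 over total exposure 4 weeks.
After the first batch: Gamma(2 + 2, 9 + 4) = Gamma(4, 13).
Total count: 5 + 6 + 7 + 6 + 4 + 9 + 9 + 5 + 6 = 57.
Total exposure: 9 weeks.
After the second batch: Gamma(4 + 57, 13 + 9) = Gamma(61, 22).
Posterior mean = α'/β' = 61/22.

61/22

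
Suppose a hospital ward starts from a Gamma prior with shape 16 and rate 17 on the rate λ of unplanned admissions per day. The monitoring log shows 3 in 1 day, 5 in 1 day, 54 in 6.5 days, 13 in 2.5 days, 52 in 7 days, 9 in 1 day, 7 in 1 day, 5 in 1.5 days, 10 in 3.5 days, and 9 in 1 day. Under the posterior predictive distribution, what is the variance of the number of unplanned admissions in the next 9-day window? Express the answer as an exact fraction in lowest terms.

85644/1849

Total count: 3 + 5 + 54 + 13 + 52 + 9 + 7 + 5 + 10 + 9 = 167.
Total exposure: 1 + 1 + 6.5 + 2.5 + 7 + 1 + 1 + 1.5 + 3.5 + 1 = 26 days.
Conjugate update: add total count to the shape and total exposure to the rate, giving Gamma(183, 43).
The posterior predictive for a window of length T is Negative Binomial with variance T·α'·(β'+T)/β'² = 9·183·52/1849 = 85644/1849.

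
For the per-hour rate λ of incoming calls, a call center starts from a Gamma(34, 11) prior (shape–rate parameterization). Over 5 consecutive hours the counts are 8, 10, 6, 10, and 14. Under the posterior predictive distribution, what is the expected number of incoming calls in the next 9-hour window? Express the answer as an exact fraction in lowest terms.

Total count: 8 + 10 + 6 + 10 + 14 = 48.
Total exposure: 5 hours.
The Gamma prior is conjugate for the Poisson rate, so λ | data ~ Gamma(34+48, 11+5) = Gamma(82, 16).
Predictive mean over a 9-hour window = T·E[λ|data] = 9·82/16 = 369/8.

369/8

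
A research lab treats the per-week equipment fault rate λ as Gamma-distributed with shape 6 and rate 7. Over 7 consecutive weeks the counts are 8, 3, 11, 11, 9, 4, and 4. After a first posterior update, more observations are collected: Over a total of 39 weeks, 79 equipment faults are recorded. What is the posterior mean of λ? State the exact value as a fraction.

135/53

Total count: 8 + 3 + 11 + 11 + 9 + 4 + 4 = 50.
Total exposure: 7 weeks.
After the first batch: Gamma(6 + 50, 7 + 7) = Gamma(56, 14).
Total count 79 over total exposure 39 weeks.
After the second batch: Gamma(56 + 79, 14 + 39) = Gamma(135, 53).
Posterior mean = α'/β' = 135/53.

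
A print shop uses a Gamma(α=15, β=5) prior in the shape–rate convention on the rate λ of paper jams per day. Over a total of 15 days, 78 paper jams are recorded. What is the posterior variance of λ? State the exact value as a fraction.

93/400

Total count 78 over total exposure 15 days.
Posterior: α' = 15 + 78 = 93, β' = 5 + 15 = 20.
Posterior variance = α'/β'² = 93/400.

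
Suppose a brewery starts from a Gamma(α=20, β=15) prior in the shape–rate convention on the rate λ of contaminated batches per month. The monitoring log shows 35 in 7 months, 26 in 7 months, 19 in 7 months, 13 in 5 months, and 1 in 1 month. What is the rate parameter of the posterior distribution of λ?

Total count: 35 + 26 + 19 + 13 + 1 = 94.
Total exposure: 7 + 7 + 7 + 5 + 1 = 27 months.
Gamma(α, β) with Poisson data over total exposure Σt gives posterior Gamma(α+Σx, β+Σt) = Gamma(114, 42).

42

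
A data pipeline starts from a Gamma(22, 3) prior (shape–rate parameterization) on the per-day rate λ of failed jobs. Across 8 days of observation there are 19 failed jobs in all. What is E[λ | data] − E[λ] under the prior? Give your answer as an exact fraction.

Total count 19 over total exposure 8 days.
Posterior: α' = 22 + 19 = 41, β' = 3 + 8 = 11.
Posterior mean = 41/11 = 41/11; prior mean = 22/3 = 22/3. Difference = 41/11 − 22/3 = -119/33.

-119/33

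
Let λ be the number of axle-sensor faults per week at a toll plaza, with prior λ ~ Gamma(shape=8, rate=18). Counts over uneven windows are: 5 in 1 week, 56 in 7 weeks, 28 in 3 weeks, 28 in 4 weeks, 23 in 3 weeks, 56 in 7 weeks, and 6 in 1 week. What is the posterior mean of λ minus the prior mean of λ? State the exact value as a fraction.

Total count: 5 + 56 + 28 + 28 + 23 + 56 + 6 = 202.
Total exposure: 1 + 7 + 3 + 4 + 3 + 7 + 1 = 26 weeks.
Gamma(α, β) with Poisson data over total exposure Σt gives posterior Gamma(α+Σx, β+Σt) = Gamma(210, 44).
Posterior mean = 210/44 = 105/22; prior mean = 8/18 = 4/9. Difference = 105/22 − 4/9 = 857/198.

857/198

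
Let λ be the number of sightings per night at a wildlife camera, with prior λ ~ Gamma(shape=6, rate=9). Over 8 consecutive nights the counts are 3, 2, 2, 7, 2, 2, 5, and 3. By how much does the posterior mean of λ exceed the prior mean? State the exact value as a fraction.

62/51

Total count: 3 + 2 + 2 + 7 + 2 + 2 + 5 + 3 = 26.
Total exposure: 8 nights.
The Gamma prior is conjugate for the Poisson rate, so λ | data ~ Gamma(6+26, 9+8) = Gamma(32, 17).
Posterior mean = 32/17 = 32/17; prior mean = 6/9 = 2/3. Difference = 32/17 − 2/3 = 62/51.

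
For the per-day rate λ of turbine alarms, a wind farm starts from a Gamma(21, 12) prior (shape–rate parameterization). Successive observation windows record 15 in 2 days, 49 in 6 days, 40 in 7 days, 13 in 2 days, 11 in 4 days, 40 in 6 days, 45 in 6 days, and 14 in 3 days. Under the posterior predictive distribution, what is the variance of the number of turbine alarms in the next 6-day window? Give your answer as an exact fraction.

Total count: 15 + 49 + 40 + 13 + 11 + 40 + 45 + 14 = 227.
Total exposure: 2 + 6 + 7 + 2 + 4 + 6 + 6 + 3 = 36 days.
By Gamma–Poisson conjugacy, the posterior is Gamma(α + Σx, β + Σt) = Gamma(21 + 227, 12 + 36) = Gamma(248, 48).
The posterior predictive for a window of length T is Negative Binomial with variance T·α'·(β'+T)/β'² = 6·248·54/2304 = 279/8.

279/8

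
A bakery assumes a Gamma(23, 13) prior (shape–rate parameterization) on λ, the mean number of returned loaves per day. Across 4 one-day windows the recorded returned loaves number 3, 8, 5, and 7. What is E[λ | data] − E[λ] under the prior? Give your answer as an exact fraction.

Total count: 3 + 8 + 5 + 7 = 23.
Total exposure: 4 days.
Conjugate update: add total count to the shape and total exposure to the rate, giving Gamma(46, 17).
Posterior mean = 46/17 = 46/17; prior mean = 23/13 = 23/13. Difference = 46/17 − 23/13 = 207/221.

207/221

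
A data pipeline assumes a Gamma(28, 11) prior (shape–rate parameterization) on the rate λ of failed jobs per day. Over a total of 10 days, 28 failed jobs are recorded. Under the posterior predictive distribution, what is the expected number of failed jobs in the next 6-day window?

16

Total count 28 over total exposure 10 days.
Gamma(α, β) with Poisson data over total exposure Σt gives posterior Gamma(α+Σx, β+Σt) = Gamma(56, 21).
Predictive mean over a 6-day window = T·E[λ|data] = 6·56/21 = 16.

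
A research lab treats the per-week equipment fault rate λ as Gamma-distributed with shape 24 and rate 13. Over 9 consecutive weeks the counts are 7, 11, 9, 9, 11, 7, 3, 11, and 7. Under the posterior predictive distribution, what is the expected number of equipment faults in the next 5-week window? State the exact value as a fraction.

Total count: 7 + 11 + 9 + 9 + 11 + 7 + 3 + 11 + 7 = 75.
Total exposure: 9 weeks.
Conjugate update: add total count to the shape and total exposure to the rate, giving Gamma(99, 22).
Predictive mean over a 5-week window = T·E[λ|data] = 5·99/22 = 45/2.

45/2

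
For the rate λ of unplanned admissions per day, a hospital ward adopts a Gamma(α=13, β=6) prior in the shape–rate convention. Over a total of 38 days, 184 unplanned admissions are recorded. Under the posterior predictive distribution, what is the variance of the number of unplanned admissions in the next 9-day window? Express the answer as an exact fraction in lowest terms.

Total count 184 over total exposure 38 days.
Posterior: α' = 13 + 184 = 197, β' = 6 + 38 = 44.
The posterior predictive for a window of length T is Negative Binomial with variance T·α'·(β'+T)/β'² = 9·197·53/1936 = 93969/1936.

93969/1936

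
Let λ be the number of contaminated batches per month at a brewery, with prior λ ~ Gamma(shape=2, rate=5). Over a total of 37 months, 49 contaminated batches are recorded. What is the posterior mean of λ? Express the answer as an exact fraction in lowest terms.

17/14

Total count 49 over total exposure 37 months.
Gamma(α, β) with Poisson data over total exposure Σt gives posterior Gamma(α+Σx, β+Σt) = Gamma(51, 42).
Posterior mean = α'/β' = 51/42 = 17/14.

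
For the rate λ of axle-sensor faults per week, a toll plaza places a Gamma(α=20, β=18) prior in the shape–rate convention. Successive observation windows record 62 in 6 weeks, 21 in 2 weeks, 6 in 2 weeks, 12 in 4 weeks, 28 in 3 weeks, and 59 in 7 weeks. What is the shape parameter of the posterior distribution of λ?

208

Total count: 62 + 21 + 6 + 12 + 28 + 59 = 188.
Total exposure: 6 + 2 + 2 + 4 + 3 + 7 = 24 weeks.
The Gamma prior is conjugate for the Poisson rate, so λ | data ~ Gamma(20+188, 18+24) = Gamma(208, 42).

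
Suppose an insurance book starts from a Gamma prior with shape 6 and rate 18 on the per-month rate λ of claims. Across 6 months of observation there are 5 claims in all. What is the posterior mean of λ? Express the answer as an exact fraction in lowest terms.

Total count 5 over total exposure 6 months.
Gamma(α, β) with Poisson data over total exposure Σt gives posterior Gamma(α+Σx, β+Σt) = Gamma(11, 24).
Posterior mean = α'/β' = 11/24.

11/24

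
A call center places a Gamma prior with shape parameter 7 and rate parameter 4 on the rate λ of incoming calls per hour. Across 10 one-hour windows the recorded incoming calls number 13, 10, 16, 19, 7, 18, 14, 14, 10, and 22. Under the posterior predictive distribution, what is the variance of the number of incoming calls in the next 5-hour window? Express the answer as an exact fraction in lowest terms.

7125/98

Total count: 13 + 10 + 16 + 19 + 7 + 18 + 14 + 14 + 10 + 22 = 143.
Total exposure: 10 hours.
Conjugate update: add total count to the shape and total exposure to the rate, giving Gamma(150, 14).
The posterior predictive for a window of length T is Negative Binomial with variance T·α'·(β'+T)/β'² = 5·150·19/196 = 7125/98.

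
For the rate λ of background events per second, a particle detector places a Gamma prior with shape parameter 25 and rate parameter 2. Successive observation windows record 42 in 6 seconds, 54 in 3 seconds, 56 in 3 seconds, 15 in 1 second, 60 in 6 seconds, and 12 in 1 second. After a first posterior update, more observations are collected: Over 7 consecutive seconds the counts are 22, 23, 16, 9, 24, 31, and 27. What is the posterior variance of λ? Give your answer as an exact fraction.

Total count: 42 + 54 + 56 + 15 + 60 + 12 = 239.
Total exposure: 6 + 3 + 3 + 1 + 6 + 1 = 20 seconds.
After the first batch: Gamma(25 + 239, 2 + 20) = Gamma(264, 22).
Total count: 22 + 23 + 16 + 9 + 24 + 31 + 27 = 152.
Total exposure: 7 seconds.
After the second batch: Gamma(264 + 152, 22 + 7) = Gamma(416, 29).
Posterior variance = α'/β'² = 416/841.

416/841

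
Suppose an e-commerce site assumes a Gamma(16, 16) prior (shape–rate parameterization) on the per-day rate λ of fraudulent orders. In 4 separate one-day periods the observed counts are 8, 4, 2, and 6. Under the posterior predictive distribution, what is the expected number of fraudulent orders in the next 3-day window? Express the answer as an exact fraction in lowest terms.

Total count: 8 + 4 + 2 + 6 = 20.
Total exposure: 4 days.
The Gamma prior is conjugate for the Poisson rate, so λ | data ~ Gamma(16+20, 16+4) = Gamma(36, 20).
Predictive mean over a 3-day window = T·E[λ|data] = 3·36/20 = 27/5.

27/5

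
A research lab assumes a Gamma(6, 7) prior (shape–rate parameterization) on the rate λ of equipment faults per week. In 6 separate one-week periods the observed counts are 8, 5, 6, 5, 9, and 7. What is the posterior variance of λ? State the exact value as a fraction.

46/169

Total count: 8 + 5 + 6 + 5 + 9 + 7 = 40.
Total exposure: 6 weeks.
Gamma(α, β) with Poisson data over total exposure Σt gives posterior Gamma(α+Σx, β+Σt) = Gamma(46, 13).
Posterior variance = α'/β'² = 46/169.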